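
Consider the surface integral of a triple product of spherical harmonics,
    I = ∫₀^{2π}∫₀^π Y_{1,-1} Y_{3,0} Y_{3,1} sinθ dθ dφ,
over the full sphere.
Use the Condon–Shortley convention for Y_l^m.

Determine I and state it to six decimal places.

0.000000

L=7 odd ⇒ parity kills the (l;000) factor ⇒ I = 0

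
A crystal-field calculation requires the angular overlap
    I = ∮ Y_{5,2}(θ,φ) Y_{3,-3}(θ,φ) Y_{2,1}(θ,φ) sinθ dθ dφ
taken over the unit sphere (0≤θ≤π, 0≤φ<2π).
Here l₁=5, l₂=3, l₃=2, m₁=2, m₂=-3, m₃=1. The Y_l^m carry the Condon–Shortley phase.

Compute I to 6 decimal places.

Rules hold: Σm=0, L=10 even, 2≤2≤8.
N = 11·7·5 = 385
Δ = 6!·4!·0!/11! = 1/2310
Racah Σ t=3..3: t=3:−1/144 = -1/144
⇒ 3j(5 3 2; 0 0 0)² = 10/231, sgn -1
Racah Σ t=0..0: t=0:+1/4320 = 1/4320
⇒ 3j(5 3 2; 2 -3 1)² = 1/330, sgn -1
4πI² = N·(3j₀)²·(3jₘ)² = 5/99
I = +1·√(0.0505051/4π) = 0.06339609

0.063396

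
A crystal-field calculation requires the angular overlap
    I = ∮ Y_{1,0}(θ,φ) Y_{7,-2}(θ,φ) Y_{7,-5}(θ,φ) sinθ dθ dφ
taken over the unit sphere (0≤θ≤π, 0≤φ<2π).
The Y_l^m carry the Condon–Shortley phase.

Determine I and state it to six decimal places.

0.000000

0 − 2 − 5 = -7 ≠ 0: azimuthal integral kills it; I = 0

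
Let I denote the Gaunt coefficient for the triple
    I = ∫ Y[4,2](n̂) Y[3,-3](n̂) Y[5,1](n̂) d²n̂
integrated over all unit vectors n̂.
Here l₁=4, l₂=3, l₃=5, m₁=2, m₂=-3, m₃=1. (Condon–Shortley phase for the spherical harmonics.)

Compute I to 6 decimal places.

0.143662

m-sum 0 ✓  L=12 even ✓  1≤5≤7 ✓
Π(2lᵢ+1) = 9×7×11 = 693
triangle coeff Δ(4,3,5) = 1/180180
Σ_t [0,2]: t=0:+1/576 t=1:−1/144 t=2:+1/576 = -1/288
(3j)²=20/1001 [(4 3 5; 0 0 0)], sign=+1
Σ_t [0,0]: t=0:+1/2304 = 1/2304
(3j)²=75/4004 [(4 3 5; 2 -3 1)], sign=+1
⇒ 4πI² = 3375/13013
I = (+1)√(3375/13013/(4π)) = 0.14366244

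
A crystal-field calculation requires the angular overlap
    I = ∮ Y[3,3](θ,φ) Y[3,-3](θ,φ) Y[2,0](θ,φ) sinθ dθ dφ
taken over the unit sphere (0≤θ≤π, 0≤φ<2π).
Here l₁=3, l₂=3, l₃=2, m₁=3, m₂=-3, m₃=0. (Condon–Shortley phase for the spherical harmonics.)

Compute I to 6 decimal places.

0.210261

Rules hold: Σm=0, L=8 even, 0≤2≤6.
N = 7·7·5 = 245
Δ = 4!·2!·2!/9! = 1/3780
Racah Σ t=1..3: t=1:−1/24 t=2:+1/4 t=3:−1/24 = 1/6
⇒ 3j(3 3 2; 0 0 0)² = 4/105, sgn +1
Racah Σ t=0..0: t=0:+1/96 = 1/96
⇒ 3j(3 3 2; 3 -3 0)² = 5/84, sgn +1
4πI² = N·(3j₀)²·(3jₘ)² = 5/9
I = +1·√(0.555556/4π) = 0.21026104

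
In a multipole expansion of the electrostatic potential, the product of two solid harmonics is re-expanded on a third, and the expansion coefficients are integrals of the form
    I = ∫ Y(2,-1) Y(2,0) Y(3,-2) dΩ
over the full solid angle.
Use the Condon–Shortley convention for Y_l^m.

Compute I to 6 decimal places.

m-sum = -1 + 0 − 2 = -3 ≠ 0 ⇒ I = 0

0.000000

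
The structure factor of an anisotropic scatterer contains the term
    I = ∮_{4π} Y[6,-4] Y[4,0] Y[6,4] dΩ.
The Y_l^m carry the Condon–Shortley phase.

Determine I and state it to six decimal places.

-0.144819

m-sum 0 ✓  L=16 even ✓  2≤6≤10 ✓
Π(2lᵢ+1) = 13×9×13 = 1521
triangle coeff Δ(6,4,6) = 1/15315300
Σ_t [0,4]: t=0:+1/829440 t=1:−1/25920 t=2:+1/9216 t=3:−1/25920 t=4:+1/829440 = 7/207360
(3j)²=28/2431 [(6 4 6; 0 0 0)], sign=+1
Σ_t [2,4]: t=2:+1/645120 t=3:−1/181440 t=4:+1/829440 = -1/362880
(3j)²=256/17017 [(6 4 6; -4 0 4)], sign=-1
⇒ 4πI² = 9216/34969
I = (-1)√(9216/34969/(4π)) = -0.14481872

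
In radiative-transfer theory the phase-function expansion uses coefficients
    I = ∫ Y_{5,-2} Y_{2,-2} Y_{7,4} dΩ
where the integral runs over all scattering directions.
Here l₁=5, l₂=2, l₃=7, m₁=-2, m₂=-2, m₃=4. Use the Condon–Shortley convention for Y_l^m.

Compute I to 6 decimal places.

m-sum 0 ✓  L=14 even ✓  3≤7≤7 ✓
Π(2lᵢ+1) = 11×5×15 = 825
triangle coeff Δ(5,2,7) = 1/15015
Σ_t [0,0]: t=0:+1/57600 = 1/57600
(3j)²=21/715 [(5 2 7; 0 0 0)], sign=-1
Σ_t [0,0]: t=0:+1/725760 = 1/725760
(3j)²=2/91 [(5 2 7; -2 -2 4)], sign=-1
⇒ 4πI² = 90/169
I = (+1)√(90/169/(4π)) = 0.20586047

0.205860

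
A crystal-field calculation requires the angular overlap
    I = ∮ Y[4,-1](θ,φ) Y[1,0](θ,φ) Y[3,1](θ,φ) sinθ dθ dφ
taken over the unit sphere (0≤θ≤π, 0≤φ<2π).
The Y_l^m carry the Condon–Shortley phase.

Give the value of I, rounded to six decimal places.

Rules hold: Σm=0, L=8 even, 3≤3≤5.
N = 9·3·7 = 189
Δ = 2!·6!·0!/9! = 1/252
Racah Σ t=1..1: t=1:−1/36 = -1/36
⇒ 3j(4 1 3; 0 0 0)² = 4/63, sgn +1
Racah Σ t=1..1: t=1:−1/48 = -1/48
⇒ 3j(4 1 3; -1 0 1)² = 5/84, sgn -1
4πI² = N·(3j₀)²·(3jₘ)² = 5/7
I = -1·√(0.714286/4π) = -0.23841361

-0.238414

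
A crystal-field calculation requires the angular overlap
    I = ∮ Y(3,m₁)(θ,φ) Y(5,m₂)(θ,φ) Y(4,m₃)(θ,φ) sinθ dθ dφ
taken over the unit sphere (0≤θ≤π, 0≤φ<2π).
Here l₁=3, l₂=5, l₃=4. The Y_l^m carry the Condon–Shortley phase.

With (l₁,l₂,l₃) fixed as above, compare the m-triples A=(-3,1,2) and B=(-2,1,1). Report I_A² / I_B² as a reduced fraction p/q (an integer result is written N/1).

l's match ⇒ only the (l;m) 3-j factors differ between A and B.
A: triangle coeff Δ(3,5,4) = 1/180180; Σ_t [4,4]: t=4:+1/2304 = 1/2304; (3j)²=75/4004 [(3 5 4; -3 1 2)], sign=+1
B: triangle coeff Δ(3,5,4) = 1/180180; Σ_t [3,4]: t=3:−1/432 t=4:+1/1152 = -5/3456; (3j)²=625/36036 [(3 5 4; -2 1 1)], sign=+1
I_A²/I_B² = (75/4004)/(625/36036) = 27/25

27/25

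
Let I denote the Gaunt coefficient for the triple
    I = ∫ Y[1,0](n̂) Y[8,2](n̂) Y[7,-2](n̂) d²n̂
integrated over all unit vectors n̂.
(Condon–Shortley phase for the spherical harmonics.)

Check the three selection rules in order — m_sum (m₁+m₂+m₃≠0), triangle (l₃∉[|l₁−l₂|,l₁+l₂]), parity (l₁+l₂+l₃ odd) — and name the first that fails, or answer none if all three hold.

none

m₁+m₂+m₃ = 0 + 2 − 2 = 0  ✓
triangle: |1−8|=7 ≤ l₃=7 ≤ 1+8=9  ✓
parity: l₁+l₂+l₃ = 16 is even  ✓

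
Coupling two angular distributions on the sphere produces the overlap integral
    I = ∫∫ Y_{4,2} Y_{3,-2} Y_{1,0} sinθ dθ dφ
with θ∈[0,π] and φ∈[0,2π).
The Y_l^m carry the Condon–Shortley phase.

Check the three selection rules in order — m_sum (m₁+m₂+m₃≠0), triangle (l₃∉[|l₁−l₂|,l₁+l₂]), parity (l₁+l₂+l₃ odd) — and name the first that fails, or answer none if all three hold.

none

m₁+m₂+m₃ = 2 − 2 + 0 = 0  ✓
triangle: |4−3|=1 ≤ l₃=1 ≤ 4+3=7  ✓
parity: l₁+l₂+l₃ = 8 is even  ✓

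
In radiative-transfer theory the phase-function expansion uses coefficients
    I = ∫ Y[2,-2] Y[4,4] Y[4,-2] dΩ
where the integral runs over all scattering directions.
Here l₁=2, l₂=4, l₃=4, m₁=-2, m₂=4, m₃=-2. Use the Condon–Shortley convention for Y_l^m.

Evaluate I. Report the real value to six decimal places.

-0.106180

Rules hold: Σm=0, L=10 even, 2≤4≤6.
N = 5·9·9 = 405
Δ = 2!·2!·6!/11! = 1/13860
Racah Σ t=0..2: t=0:+1/192 t=1:−1/36 t=2:+1/192 = -5/288
⇒ 3j(2 4 4; 0 0 0)² = 20/693, sgn -1
Racah Σ t=2..2: t=2:+1/2880 = 1/2880
⇒ 3j(2 4 4; -2 4 -2)² = 2/165, sgn +1
4πI² = N·(3j₀)²·(3jₘ)² = 120/847
I = -1·√(0.141677/4π) = -0.10618031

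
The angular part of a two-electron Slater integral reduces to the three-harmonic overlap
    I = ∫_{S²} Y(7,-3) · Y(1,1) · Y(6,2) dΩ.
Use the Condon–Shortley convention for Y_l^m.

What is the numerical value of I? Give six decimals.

Rules hold: Σm=0, L=14 even, 6≤6≤8.
N = 15·3·13 = 585
Δ = 2!·12!·0!/15! = 1/1365
Racah Σ t=1..1: t=1:−1/518400 = -1/518400
⇒ 3j(7 1 6; 0 0 0)² = 7/195, sgn -1
Racah Σ t=2..2: t=2:+1/1935360 = 1/1935360
⇒ 3j(7 1 6; -3 1 2)² = 3/91, sgn +1
4πI² = N·(3j₀)²·(3jₘ)² = 9/13
I = -1·√(0.692308/4π) = -0.23471705

-0.234717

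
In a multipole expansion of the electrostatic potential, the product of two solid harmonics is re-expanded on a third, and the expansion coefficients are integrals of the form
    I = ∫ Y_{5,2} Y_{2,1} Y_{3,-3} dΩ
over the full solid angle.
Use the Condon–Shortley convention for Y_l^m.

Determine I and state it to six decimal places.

0.063396

Rules hold: Σm=0, L=10 even, 3≤3≤7.
N = 11·5·7 = 385
Δ = 4!·6!·0!/11! = 1/2310
Racah Σ t=2..2: t=2:+1/144 = 1/144
⇒ 3j(5 2 3; 0 0 0)² = 10/231, sgn -1
Racah Σ t=3..3: t=3:−1/4320 = -1/4320
⇒ 3j(5 2 3; 2 1 -3)² = 1/330, sgn -1
4πI² = N·(3j₀)²·(3jₘ)² = 5/99
I = +1·√(0.0505051/4π) = 0.06339609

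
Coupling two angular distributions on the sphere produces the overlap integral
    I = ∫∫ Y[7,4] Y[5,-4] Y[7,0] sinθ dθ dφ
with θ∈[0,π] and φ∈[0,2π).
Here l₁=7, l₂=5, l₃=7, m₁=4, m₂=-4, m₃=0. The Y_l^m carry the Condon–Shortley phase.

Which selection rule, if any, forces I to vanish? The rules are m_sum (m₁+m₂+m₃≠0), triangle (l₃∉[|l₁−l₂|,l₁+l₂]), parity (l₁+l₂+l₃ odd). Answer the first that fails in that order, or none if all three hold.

parity

m₁+m₂+m₃ = 4 − 4 + 0 = 0  ✓
triangle: |7−5|=2 ≤ l₃=7 ≤ 7+5=12  ✓
parity: l₁+l₂+l₃ = 19 is odd  ✗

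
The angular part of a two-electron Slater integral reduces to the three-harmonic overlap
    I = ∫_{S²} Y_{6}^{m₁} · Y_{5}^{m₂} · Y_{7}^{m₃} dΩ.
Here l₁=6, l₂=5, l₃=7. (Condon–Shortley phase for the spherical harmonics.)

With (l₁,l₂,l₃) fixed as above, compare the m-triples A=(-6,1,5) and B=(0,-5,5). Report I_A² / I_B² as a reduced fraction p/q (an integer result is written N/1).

l's match ⇒ only the (l;m) 3-j factors differ between A and B.
A: triangle coeff Δ(6,5,7) = 1/174594420; Σ_t [4,4]: t=4:+1/46448640 = 1/46448640; (3j)²=2475/117572 [(6 5 7; -6 1 5)], sign=+1
B: triangle coeff Δ(6,5,7) = 1/174594420; Σ_t [0,0]: t=0:+1/24883200 = 1/24883200; (3j)²=70/4199 [(6 5 7; 0 -5 5)], sign=+1
I_A²/I_B² = (2475/117572)/(70/4199) = 495/392

495/392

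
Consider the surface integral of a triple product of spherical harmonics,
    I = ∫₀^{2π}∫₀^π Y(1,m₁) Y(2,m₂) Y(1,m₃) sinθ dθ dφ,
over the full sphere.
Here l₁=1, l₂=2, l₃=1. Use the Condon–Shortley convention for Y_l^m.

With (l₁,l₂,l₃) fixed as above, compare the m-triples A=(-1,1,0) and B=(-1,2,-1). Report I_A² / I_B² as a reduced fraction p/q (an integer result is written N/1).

1/2

l's match ⇒ only the (l;m) 3-j factors differ between A and B.
A: triangle coeff Δ(1,2,1) = 1/30; Σ_t [2,2]: t=2:+1/2 = 1/2; (3j)²=1/10 [(1 2 1; -1 1 0)], sign=-1
B: triangle coeff Δ(1,2,1) = 1/30; Σ_t [2,2]: t=2:+1/4 = 1/4; (3j)²=1/5 [(1 2 1; -1 2 -1)], sign=+1
I_A²/I_B² = (1/10)/(1/5) = 1/2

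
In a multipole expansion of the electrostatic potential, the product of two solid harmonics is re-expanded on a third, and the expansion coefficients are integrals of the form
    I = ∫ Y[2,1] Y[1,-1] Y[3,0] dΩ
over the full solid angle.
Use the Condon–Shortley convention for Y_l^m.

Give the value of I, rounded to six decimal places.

Checks pass: Σm=0; 6 even; l₃=3∈[1,3].
(2·2+1)(2·1+1)(2·3+1) = 105
Δ: 0! 4! 2! / 7! → 1/105
sum: t=0:+1/4 = 1/4
3j²(2 1 3; 0 0 0) = Δ·Π!·Σ² = 3/35  (sign -1)
sum: t=0:+1/12 = 1/12
3j²(2 1 3; 1 -1 0) = Δ·Π!·Σ² = 1/35  (sign -1)
combine: 4πI² = 105·3/35·1/35 = 9/35
take √, sign +1: I = 0.14304817

0.143048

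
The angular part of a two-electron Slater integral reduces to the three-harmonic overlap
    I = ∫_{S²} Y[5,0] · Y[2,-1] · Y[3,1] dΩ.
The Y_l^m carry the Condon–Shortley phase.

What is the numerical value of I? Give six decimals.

0.169433

Rules hold: Σm=0, L=10 even, 3≤3≤7.
N = 11·5·7 = 385
Δ = 4!·6!·0!/11! = 1/2310
Racah Σ t=2..2: t=2:+1/144 = 1/144
⇒ 3j(5 2 3; 0 0 0)² = 10/231, sgn -1
Racah Σ t=1..1: t=1:−1/288 = -1/288
⇒ 3j(5 2 3; 0 -1 1)² = 5/231, sgn -1
4πI² = N·(3j₀)²·(3jₘ)² = 250/693
I = +1·√(0.36075/4π) = 0.16943318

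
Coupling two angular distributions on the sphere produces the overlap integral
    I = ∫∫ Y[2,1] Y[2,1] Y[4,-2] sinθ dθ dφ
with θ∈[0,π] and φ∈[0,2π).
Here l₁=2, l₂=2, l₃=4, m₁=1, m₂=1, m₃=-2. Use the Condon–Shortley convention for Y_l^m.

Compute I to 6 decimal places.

Checks pass: Σm=0; 8 even; l₃=4∈[0,4].
(2·2+1)(2·2+1)(2·4+1) = 225
Δ: 0! 4! 4! / 9! → 1/630
sum: t=0:+1/16 = 1/16
3j²(2 2 4; 0 0 0) = Δ·Π!·Σ² = 2/35  (sign +1)
sum: t=0:+1/36 = 1/36
3j²(2 2 4; 1 1 -2) = Δ·Π!·Σ² = 4/63  (sign +1)
combine: 4πI² = 225·2/35·4/63 = 40/49
take √, sign +1: I = 0.25487487

0.254875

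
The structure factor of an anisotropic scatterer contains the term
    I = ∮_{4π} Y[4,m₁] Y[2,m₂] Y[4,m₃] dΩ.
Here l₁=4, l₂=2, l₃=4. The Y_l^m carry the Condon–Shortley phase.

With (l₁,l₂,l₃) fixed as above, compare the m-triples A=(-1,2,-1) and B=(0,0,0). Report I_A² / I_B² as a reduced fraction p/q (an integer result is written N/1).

3/2

Shared (l₁,l₂,l₃)=(4,2,4): N and (l;000)² cancel in I_A²/I_B².
A: Δ = 2!·6!·2!/11! = 1/13860; Racah Σ t=2..2: t=2:+1/144 = 1/144; ⇒ 3j(4 2 4; -1 2 -1)² = 10/231, sgn -1
B: Δ = 2!·6!·2!/11! = 1/13860; Racah Σ t=0..2: t=0:+1/192 t=1:−1/36 t=2:+1/192 = -5/288; ⇒ 3j(4 2 4; 0 0 0)² = 20/693, sgn -1
I_A²/I_B² = (10/231)/(20/693) = 3/2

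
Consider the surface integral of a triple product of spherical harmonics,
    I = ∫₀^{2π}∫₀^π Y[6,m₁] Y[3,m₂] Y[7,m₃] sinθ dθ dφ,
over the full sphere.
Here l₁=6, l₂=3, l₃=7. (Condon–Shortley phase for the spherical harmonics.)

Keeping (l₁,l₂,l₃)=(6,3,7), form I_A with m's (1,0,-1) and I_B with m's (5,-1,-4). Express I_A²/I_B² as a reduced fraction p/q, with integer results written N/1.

11094/20449

l's match ⇒ only the (l;m) 3-j factors differ between A and B.
A: triangle coeff Δ(6,3,7) = 1/2042040; Σ_t [0,2]: t=0:+1/172800 t=1:−1/69120 t=2:+1/362880 = -43/7257600; (3j)²=1849/170170 [(6 3 7; 1 0 -1)], sign=-1
B: triangle coeff Δ(6,3,7) = 1/2042040; Σ_t [0,1]: t=0:+1/2903040 t=1:−1/21772800 = 13/43545600; (3j)²=143/7140 [(6 3 7; 5 -1 -4)], sign=-1
I_A²/I_B² = (1849/170170)/(143/7140) = 11094/20449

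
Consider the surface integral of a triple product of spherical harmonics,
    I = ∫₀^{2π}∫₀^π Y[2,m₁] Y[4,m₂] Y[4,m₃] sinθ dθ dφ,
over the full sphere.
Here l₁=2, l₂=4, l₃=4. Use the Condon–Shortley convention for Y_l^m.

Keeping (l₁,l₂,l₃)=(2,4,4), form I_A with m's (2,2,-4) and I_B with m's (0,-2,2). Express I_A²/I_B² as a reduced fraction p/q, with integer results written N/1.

21/8

l's match ⇒ only the (l;m) 3-j factors differ between A and B.
A: triangle coeff Δ(2,4,4) = 1/13860; Σ_t [0,0]: t=0:+1/2880 = 1/2880; (3j)²=2/165 [(2 4 4; 2 2 -4)], sign=+1
B: triangle coeff Δ(2,4,4) = 1/13860; Σ_t [0,2]: t=0:+1/192 t=1:−1/120 t=2:+1/2880 = -1/360; (3j)²=16/3465 [(2 4 4; 0 -2 2)], sign=-1
I_A²/I_B² = (2/165)/(16/3465) = 21/8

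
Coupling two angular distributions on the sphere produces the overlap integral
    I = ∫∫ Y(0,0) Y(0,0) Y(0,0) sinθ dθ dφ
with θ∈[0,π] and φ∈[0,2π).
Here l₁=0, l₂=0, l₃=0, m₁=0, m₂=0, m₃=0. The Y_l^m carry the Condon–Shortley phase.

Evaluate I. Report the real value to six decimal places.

0.282095

Checks pass: Σm=0; 0 even; l₃=0∈[0,0].
(2·0+1)(2·0+1)(2·0+1) = 1
Δ: 0! 0! 0! / 1! → 1/1
sum: t=0:+1/1 = 1/1
3j²(0 0 0; 0 0 0) = Δ·Π!·Σ² = 1/1  (sign +1)
(m-triple is (0,0,0) — same symbol as above.)
combine: 4πI² = 1·1·1 = 1/1
take √, sign +1: I = 0.28209479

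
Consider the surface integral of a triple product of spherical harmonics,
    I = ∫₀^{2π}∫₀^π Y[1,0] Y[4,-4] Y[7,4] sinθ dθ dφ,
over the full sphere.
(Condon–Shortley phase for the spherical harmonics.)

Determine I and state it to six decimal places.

l₃=7 ∉ [3,5] — triangle fails ⇒ I = 0

0.000000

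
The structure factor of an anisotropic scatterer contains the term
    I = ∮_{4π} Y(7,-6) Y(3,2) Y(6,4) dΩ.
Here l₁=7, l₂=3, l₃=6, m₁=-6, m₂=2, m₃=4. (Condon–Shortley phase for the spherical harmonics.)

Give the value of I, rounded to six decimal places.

m-sum 0 ✓  L=16 even ✓  4≤6≤10 ✓
Π(2lᵢ+1) = 15×7×13 = 1365
triangle coeff Δ(7,3,6) = 1/2042040
Σ_t [1,3]: t=1:−1/207360 t=2:+1/57600 t=3:−1/207360 = 1/129600
(3j)²=168/12155 [(7 3 6; 0 0 0)], sign=+1
Σ_t [3,4]: t=3:−1/43545600 t=4:+1/8709120 = 1/10886400
(3j)²=8/357 [(7 3 6; -6 2 4)], sign=+1
⇒ 4πI² = 1344/3179
I = (+1)√(1344/3179/(4π)) = 0.18342116

0.183421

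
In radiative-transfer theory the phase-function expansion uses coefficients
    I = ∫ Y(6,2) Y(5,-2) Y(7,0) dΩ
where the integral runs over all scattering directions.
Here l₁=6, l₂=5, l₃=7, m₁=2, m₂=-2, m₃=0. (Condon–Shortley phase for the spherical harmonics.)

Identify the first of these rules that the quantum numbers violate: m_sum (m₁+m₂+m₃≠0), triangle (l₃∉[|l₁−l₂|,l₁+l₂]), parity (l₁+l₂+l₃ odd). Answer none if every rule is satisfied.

none

azimuthal sum: 2 − 2 + 0 = 0  ✓
1 ≤ 7 ≤ 11 (triangle on l)  ✓
L = 6 + 5 + 7 = 18 (even)  ✓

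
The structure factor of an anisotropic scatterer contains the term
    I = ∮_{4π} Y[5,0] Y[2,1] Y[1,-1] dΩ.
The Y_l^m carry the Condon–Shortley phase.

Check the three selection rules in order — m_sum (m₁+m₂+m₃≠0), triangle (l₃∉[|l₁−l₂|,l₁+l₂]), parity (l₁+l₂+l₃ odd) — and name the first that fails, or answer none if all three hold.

m₁+m₂+m₃ = 0 + 1 − 1 = 0  ✓
triangle: |5−2|=3 ≤ l₃=1 ≤ 5+2=7  ✗
parity: l₁+l₂+l₃ = 8 is even

triangle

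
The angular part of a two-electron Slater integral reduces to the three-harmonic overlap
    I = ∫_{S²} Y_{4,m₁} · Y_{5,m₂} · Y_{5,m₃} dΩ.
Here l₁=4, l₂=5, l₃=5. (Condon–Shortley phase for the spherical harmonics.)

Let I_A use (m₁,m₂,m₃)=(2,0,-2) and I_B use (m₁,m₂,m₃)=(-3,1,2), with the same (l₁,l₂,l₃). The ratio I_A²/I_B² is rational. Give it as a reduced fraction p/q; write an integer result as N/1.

l's match ⇒ only the (l;m) 3-j factors differ between A and B.
A: triangle coeff Δ(4,5,5) = 1/3153150; Σ_t [0,2]: t=0:+1/11520 t=1:−1/1728 t=2:+1/3456 = -7/34560; (3j)²=7/858 [(4 5 5; 2 0 -2)], sign=+1
B: triangle coeff Δ(4,5,5) = 1/3153150; Σ_t [3,4]: t=3:−1/5184 t=4:+1/6912 = -1/20736; (3j)²=5/2574 [(4 5 5; -3 1 2)], sign=+1
I_A²/I_B² = (7/858)/(5/2574) = 21/5

21/5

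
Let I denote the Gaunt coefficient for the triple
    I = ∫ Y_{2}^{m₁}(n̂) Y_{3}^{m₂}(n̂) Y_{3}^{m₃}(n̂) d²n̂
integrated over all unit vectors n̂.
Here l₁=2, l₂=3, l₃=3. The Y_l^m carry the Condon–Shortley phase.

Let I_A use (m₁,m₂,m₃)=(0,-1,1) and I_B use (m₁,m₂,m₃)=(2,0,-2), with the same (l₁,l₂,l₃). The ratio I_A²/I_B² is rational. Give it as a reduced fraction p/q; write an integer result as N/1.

9/20

Shared (l₁,l₂,l₃)=(2,3,3): N and (l;000)² cancel in I_A²/I_B².
A: Δ = 2!·2!·4!/9! = 1/3780; Racah Σ t=0..2: t=0:+1/16 t=1:−1/6 t=2:+1/96 = -3/32; ⇒ 3j(2 3 3; 0 -1 1)² = 3/140, sgn -1
B: Δ = 2!·2!·4!/9! = 1/3780; Racah Σ t=0..0: t=0:+1/24 = 1/24; ⇒ 3j(2 3 3; 2 0 -2)² = 1/21, sgn -1
I_A²/I_B² = (3/140)/(1/21) = 9/20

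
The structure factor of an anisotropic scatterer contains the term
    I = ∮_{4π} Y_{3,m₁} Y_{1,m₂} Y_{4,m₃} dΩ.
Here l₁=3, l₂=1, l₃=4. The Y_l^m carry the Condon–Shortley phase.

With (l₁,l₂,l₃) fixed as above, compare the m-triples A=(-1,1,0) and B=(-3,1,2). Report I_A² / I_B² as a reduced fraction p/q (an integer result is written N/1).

Shared (l₁,l₂,l₃)=(3,1,4): N and (l;000)² cancel in I_A²/I_B².
A: Δ = 0!·6!·2!/9! = 1/252; Racah Σ t=0..0: t=0:+1/96 = 1/96; ⇒ 3j(3 1 4; -1 1 0)² = 1/42, sgn +1
B: Δ = 0!·6!·2!/9! = 1/252; Racah Σ t=0..0: t=0:+1/1440 = 1/1440; ⇒ 3j(3 1 4; -3 1 2)² = 1/252, sgn +1
I_A²/I_B² = (1/42)/(1/252) = 6/1

6/1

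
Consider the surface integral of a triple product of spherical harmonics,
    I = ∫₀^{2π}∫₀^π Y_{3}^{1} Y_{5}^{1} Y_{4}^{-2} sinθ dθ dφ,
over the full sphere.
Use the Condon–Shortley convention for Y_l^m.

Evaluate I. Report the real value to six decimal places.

Checks pass: Σm=0; 12 even; l₃=4∈[2,8].
(2·3+1)(2·5+1)(2·4+1) = 693
Δ: 4! 2! 6! / 13! → 1/180180
sum: t=1:−1/576 t=2:+1/144 t=3:−1/576 = 1/288
3j²(3 5 4; 0 0 0) = Δ·Π!·Σ² = 20/1001  (sign +1)
sum: t=0:+1/34560 t=1:−1/720 t=2:+1/384 = 43/34560
3j²(3 5 4; 1 1 -2) = Δ·Π!·Σ² = 1849/180180  (sign +1)
combine: 4πI² = 693·20/1001·1849/180180 = 1849/13013
take √, sign +1: I = 0.10633465

0.106335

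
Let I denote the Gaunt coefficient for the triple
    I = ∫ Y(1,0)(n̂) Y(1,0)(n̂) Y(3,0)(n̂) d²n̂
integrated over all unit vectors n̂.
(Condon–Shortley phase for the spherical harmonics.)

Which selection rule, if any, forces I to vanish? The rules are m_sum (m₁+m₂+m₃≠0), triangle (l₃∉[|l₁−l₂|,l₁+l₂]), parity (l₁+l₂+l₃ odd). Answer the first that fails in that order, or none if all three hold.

Σmᵢ = 0  ✓
l₃∈[|l₁−l₂|,l₁+l₂]=[0,2], have l₃=3  ✗
Σlᵢ = 5 ⇒ odd

triangle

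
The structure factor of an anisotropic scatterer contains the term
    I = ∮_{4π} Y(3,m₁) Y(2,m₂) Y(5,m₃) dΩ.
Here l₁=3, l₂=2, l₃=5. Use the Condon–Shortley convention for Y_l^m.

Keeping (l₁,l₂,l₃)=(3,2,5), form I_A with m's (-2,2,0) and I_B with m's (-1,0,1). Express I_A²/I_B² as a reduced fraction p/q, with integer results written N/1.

l's match ⇒ only the (l;m) 3-j factors differ between A and B.
A: triangle coeff Δ(3,2,5) = 1/2310; Σ_t [0,0]: t=0:+1/2880 = 1/2880; (3j)²=1/462 [(3 2 5; -2 2 0)], sign=-1
B: triangle coeff Δ(3,2,5) = 1/2310; Σ_t [0,0]: t=0:+1/192 = 1/192; (3j)²=3/77 [(3 2 5; -1 0 1)], sign=+1
I_A²/I_B² = (1/462)/(3/77) = 1/18

1/18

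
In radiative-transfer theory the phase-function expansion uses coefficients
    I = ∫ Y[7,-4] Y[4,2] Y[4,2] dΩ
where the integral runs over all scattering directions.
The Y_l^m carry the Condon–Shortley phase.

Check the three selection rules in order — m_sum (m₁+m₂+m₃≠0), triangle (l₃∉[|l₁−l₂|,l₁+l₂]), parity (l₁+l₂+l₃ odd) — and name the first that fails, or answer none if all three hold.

m₁+m₂+m₃ = -4 + 2 + 2 = 0  ✓
triangle: |7−4|=3 ≤ l₃=4 ≤ 7+4=11  ✓
parity: l₁+l₂+l₃ = 15 is odd  ✗

parity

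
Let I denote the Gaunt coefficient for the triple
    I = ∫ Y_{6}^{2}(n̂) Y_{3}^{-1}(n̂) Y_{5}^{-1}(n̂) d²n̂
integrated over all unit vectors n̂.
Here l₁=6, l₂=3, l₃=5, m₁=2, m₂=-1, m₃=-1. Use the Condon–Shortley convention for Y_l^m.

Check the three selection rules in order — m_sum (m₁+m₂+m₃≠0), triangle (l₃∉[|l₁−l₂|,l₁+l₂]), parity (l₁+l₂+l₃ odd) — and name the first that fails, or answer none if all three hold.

azimuthal sum: 2 − 1 − 1 = 0  ✓
3 ≤ 5 ≤ 9 (triangle on l)  ✓
L = 6 + 3 + 5 = 14 (even)  ✓

none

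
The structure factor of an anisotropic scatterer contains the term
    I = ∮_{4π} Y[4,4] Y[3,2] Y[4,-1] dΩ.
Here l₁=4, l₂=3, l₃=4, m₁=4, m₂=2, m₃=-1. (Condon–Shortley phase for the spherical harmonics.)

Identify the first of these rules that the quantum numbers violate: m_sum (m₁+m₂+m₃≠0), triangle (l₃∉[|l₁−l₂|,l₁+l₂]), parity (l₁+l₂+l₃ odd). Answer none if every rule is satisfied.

m_sum

Σmᵢ = 5  ✗
l₃∈[|l₁−l₂|,l₁+l₂]=[1,7], have l₃=4
Σlᵢ = 11 ⇒ odd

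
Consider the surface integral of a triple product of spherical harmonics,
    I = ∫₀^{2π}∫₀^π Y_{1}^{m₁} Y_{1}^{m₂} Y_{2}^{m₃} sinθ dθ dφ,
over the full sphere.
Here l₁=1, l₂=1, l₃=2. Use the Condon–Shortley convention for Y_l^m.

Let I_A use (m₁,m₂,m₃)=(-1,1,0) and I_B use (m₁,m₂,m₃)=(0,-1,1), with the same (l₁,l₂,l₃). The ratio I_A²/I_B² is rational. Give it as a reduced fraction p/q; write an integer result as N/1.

1/3

Same 1,1,2: normalisation and zero-m 3j drop out of the ratio.
A: Δ: 0! 2! 2! / 5! → 1/30; sum: t=0:+1/4 = 1/4; 3j²(1 1 2; -1 1 0) = Δ·Π!·Σ² = 1/30  (sign +1)
B: Δ: 0! 2! 2! / 5! → 1/30; sum: t=0:+1/2 = 1/2; 3j²(1 1 2; 0 -1 1) = Δ·Π!·Σ² = 1/10  (sign -1)
I_A²/I_B² = (1/30)/(1/10) = 1/3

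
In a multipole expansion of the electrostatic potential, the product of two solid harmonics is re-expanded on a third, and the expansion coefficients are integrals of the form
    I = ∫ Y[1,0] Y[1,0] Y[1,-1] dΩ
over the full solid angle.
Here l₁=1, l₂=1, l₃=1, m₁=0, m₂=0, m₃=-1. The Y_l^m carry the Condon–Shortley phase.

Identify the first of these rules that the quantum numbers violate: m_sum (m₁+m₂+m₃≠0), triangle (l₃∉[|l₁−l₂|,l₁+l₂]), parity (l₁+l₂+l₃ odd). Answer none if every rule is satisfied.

m_sum

azimuthal sum: 0 + 0 − 1 = -1  ✗
0 ≤ 1 ≤ 2 (triangle on l)
L = 1 + 1 + 1 = 3 (odd)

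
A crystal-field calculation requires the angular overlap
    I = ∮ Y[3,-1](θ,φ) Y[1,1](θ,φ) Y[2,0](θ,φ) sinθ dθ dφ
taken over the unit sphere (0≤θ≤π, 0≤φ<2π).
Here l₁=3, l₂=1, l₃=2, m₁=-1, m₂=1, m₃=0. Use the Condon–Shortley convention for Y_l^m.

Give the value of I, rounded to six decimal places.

-0.202301

m-sum 0 ✓  L=6 even ✓  2≤2≤4 ✓
Π(2lᵢ+1) = 7×3×5 = 105
triangle coeff Δ(3,1,2) = 1/105
Σ_t [1,1]: t=1:−1/4 = -1/4
(3j)²=3/35 [(3 1 2; 0 0 0)], sign=-1
Σ_t [2,2]: t=2:+1/8 = 1/8
(3j)²=2/35 [(3 1 2; -1 1 0)], sign=+1
⇒ 4πI² = 18/35
I = (-1)√(18/35/(4π)) = -0.20230066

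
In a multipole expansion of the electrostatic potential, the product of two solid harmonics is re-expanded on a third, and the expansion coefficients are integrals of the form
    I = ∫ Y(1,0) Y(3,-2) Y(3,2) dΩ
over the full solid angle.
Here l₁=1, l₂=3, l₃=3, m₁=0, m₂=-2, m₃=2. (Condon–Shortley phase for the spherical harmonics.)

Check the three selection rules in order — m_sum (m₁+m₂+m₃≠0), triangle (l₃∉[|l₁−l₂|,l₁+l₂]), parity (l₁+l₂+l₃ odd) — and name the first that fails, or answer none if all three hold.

azimuthal sum: 0 − 2 + 2 = 0  ✓
2 ≤ 3 ≤ 4 (triangle on l)  ✓
L = 1 + 3 + 3 = 7 (odd)  ✗

parity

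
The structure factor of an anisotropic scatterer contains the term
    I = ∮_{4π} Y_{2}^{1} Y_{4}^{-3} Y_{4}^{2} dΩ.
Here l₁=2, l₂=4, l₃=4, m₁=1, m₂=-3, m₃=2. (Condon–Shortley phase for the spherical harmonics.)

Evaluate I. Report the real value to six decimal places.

-0.187702

Rules hold: Σm=0, L=10 even, 2≤4≤6.
N = 5·9·9 = 405
Δ = 2!·2!·6!/11! = 1/13860
Racah Σ t=0..2: t=0:+1/192 t=1:−1/36 t=2:+1/192 = -5/288
⇒ 3j(2 4 4; 0 0 0)² = 20/693, sgn -1
Racah Σ t=0..1: t=0:+1/240 t=1:−1/1440 = 1/288
⇒ 3j(2 4 4; 1 -3 2)² = 5/132, sgn +1
4πI² = N·(3j₀)²·(3jₘ)² = 375/847
I = -1·√(0.442739/4π) = -0.18770204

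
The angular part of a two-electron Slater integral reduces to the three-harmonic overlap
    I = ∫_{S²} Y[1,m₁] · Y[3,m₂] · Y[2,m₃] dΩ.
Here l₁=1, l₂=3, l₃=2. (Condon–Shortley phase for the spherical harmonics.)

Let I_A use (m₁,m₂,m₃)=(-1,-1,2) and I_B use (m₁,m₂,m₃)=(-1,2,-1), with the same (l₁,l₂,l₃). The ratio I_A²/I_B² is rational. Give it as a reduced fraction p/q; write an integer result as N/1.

Same 1,3,2: normalisation and zero-m 3j drop out of the ratio.
A: Δ: 2! 0! 4! / 7! → 1/105; sum: t=2:+1/48 = 1/48; 3j²(1 3 2; -1 -1 2) = Δ·Π!·Σ² = 1/105  (sign +1)
B: Δ: 2! 0! 4! / 7! → 1/105; sum: t=2:+1/12 = 1/12; 3j²(1 3 2; -1 2 -1) = Δ·Π!·Σ² = 2/21  (sign -1)
I_A²/I_B² = (1/105)/(2/21) = 1/10

1/10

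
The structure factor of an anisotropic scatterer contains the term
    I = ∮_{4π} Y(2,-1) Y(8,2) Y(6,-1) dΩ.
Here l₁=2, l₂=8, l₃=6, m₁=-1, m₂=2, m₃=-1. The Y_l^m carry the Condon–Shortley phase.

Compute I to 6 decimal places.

0.227709

Checks pass: Σm=0; 16 even; l₃=6∈[6,10].
(2·2+1)(2·8+1)(2·6+1) = 1105
Δ: 4! 0! 12! / 17! → 1/30940
sum: t=2:+1/2073600 = 1/2073600
3j²(2 8 6; 0 0 0) = Δ·Π!·Σ² = 28/1105  (sign +1)
sum: t=3:−1/3628800 = -1/3628800
3j²(2 8 6; -1 2 -1) = Δ·Π!·Σ² = 36/1547  (sign +1)
combine: 4πI² = 1105·28/1105·36/1547 = 144/221
take √, sign +1: I = 0.22770899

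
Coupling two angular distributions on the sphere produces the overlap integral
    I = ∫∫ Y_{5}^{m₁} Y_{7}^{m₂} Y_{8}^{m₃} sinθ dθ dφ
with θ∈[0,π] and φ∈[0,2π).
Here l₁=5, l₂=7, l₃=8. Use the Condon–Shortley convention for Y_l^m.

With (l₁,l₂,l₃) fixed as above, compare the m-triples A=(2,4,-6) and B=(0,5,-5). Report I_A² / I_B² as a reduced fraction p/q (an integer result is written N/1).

l's match ⇒ only the (l;m) 3-j factors differ between A and B.
A: triangle coeff Δ(5,7,8) = 1/814773960; Σ_t [1,3]: t=1:−1/1045094400 t=2:+1/174182400 t=3:−1/348364800 = 1/522547200; (3j)²=11/1938 [(5 7 8; 2 4 -6)], sign=+1
B: triangle coeff Δ(5,7,8) = 1/814773960; Σ_t [2,4]: t=2:+1/522547200 t=3:−1/104509440 t=4:+1/232243200 = -1/298598400; (3j)²=55/7752 [(5 7 8; 0 5 -5)], sign=+1
I_A²/I_B² = (11/1938)/(55/7752) = 4/5

4/5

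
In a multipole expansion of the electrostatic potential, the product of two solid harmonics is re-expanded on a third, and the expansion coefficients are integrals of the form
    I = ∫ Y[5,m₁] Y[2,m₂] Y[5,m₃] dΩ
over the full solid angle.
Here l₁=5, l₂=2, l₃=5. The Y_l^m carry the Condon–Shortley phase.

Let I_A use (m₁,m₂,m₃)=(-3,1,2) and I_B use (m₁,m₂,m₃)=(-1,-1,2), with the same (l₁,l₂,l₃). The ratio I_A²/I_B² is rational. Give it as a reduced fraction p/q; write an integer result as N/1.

50/21

Same 5,2,5: normalisation and zero-m 3j drop out of the ratio.
A: Δ: 2! 8! 2! / 13! → 1/38610; sum: t=1:−1/10080 t=2:+1/2880 = 1/4032; 3j²(5 2 5; -3 1 2) = Δ·Π!·Σ² = 10/429  (sign -1)
B: Δ: 2! 8! 2! / 13! → 1/38610; sum: t=0:+1/2880 t=1:−1/1440 = -1/2880; 3j²(5 2 5; -1 -1 2) = Δ·Π!·Σ² = 7/715  (sign +1)
I_A²/I_B² = (10/429)/(7/715) = 50/21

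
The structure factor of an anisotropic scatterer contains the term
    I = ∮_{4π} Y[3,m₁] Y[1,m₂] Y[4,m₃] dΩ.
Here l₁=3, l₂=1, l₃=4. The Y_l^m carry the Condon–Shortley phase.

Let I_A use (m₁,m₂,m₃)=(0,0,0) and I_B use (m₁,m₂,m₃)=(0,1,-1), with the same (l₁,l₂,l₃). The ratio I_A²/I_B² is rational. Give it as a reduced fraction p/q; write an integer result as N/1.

8/5

Same 3,1,4: normalisation and zero-m 3j drop out of the ratio.
A: Δ: 0! 6! 2! / 9! → 1/252; sum: t=0:+1/36 = 1/36; 3j²(3 1 4; 0 0 0) = Δ·Π!·Σ² = 4/63  (sign +1)
B: Δ: 0! 6! 2! / 9! → 1/252; sum: t=0:+1/72 = 1/72; 3j²(3 1 4; 0 1 -1) = Δ·Π!·Σ² = 5/126  (sign -1)
I_A²/I_B² = (4/63)/(5/126) = 8/5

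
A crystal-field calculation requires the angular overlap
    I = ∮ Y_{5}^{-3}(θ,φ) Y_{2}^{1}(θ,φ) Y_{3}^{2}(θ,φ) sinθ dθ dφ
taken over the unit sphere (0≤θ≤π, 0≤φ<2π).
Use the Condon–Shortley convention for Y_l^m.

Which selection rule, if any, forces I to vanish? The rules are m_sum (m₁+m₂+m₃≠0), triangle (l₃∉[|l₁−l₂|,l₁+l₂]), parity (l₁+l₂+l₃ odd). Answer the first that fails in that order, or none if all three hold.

none

m₁+m₂+m₃ = -3 + 1 + 2 = 0  ✓
triangle: |5−2|=3 ≤ l₃=3 ≤ 5+2=7  ✓
parity: l₁+l₂+l₃ = 10 is even  ✓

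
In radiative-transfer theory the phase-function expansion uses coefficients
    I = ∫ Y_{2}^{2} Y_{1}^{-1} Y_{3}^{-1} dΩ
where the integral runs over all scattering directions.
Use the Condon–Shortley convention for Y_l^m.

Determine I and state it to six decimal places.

Checks pass: Σm=0; 6 even; l₃=3∈[1,3].
(2·2+1)(2·1+1)(2·3+1) = 105
Δ: 0! 4! 2! / 7! → 1/105
sum: t=0:+1/4 = 1/4
3j²(2 1 3; 0 0 0) = Δ·Π!·Σ² = 3/35  (sign -1)
sum: t=0:+1/48 = 1/48
3j²(2 1 3; 2 -1 -1) = Δ·Π!·Σ² = 1/105  (sign +1)
combine: 4πI² = 105·3/35·1/105 = 3/35
take √, sign -1: I = -0.08258890

-0.082589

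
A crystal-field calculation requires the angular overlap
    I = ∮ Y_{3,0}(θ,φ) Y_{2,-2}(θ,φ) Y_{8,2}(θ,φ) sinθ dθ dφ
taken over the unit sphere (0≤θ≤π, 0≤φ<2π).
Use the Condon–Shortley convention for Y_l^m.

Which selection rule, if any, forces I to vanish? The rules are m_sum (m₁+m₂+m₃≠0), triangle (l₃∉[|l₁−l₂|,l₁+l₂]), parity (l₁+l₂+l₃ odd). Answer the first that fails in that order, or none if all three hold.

triangle

m₁+m₂+m₃ = 0 − 2 + 2 = 0  ✓
triangle: |3−2|=1 ≤ l₃=8 ≤ 3+2=5  ✗
parity: l₁+l₂+l₃ = 13 is odd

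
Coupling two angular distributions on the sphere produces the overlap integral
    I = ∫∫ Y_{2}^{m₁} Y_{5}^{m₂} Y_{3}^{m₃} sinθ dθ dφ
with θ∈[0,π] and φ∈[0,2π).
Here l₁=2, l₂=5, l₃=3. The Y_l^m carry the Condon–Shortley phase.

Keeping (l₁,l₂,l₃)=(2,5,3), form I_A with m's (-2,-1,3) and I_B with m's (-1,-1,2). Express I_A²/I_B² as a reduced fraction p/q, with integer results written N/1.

l's match ⇒ only the (l;m) 3-j factors differ between A and B.
A: triangle coeff Δ(2,5,3) = 1/2310; Σ_t [4,4]: t=4:+1/17280 = 1/17280; (3j)²=1/2310 [(2 5 3; -2 -1 3)], sign=+1
B: triangle coeff Δ(2,5,3) = 1/2310; Σ_t [3,3]: t=3:−1/720 = -1/720; (3j)²=4/385 [(2 5 3; -1 -1 2)], sign=+1
I_A²/I_B² = (1/2310)/(4/385) = 1/24

1/24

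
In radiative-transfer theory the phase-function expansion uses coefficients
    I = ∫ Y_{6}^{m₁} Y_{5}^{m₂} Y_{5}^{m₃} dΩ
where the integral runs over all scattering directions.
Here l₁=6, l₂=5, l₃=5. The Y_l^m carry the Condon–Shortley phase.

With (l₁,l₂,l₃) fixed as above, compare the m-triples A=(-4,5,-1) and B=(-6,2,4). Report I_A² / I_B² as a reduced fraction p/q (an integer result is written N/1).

l's match ⇒ only the (l;m) 3-j factors differ between A and B.
A: triangle coeff Δ(6,5,5) = 1/28588560; Σ_t [6,6]: t=6:+1/829440 = 1/829440; (3j)²=225/9724 [(6 5 5; -4 5 -1)], sign=+1
B: triangle coeff Δ(6,5,5) = 1/28588560; Σ_t [6,6]: t=6:+1/3110400 = 1/3110400; (3j)²=21/1105 [(6 5 5; -6 2 4)], sign=-1
I_A²/I_B² = (225/9724)/(21/1105) = 375/308

375/308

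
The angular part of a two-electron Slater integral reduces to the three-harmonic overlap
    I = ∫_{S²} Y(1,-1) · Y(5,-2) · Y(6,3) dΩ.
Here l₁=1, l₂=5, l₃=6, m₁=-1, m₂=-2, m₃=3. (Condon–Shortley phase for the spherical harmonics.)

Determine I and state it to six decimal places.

Checks pass: Σm=0; 12 even; l₃=6∈[4,6].
(2·1+1)(2·5+1)(2·6+1) = 429
Δ: 0! 2! 10! / 13! → 1/858
sum: t=0:+1/14400 = 1/14400
3j²(1 5 6; 0 0 0) = Δ·Π!·Σ² = 6/143  (sign +1)
sum: t=0:+1/60480 = 1/60480
3j²(1 5 6; -1 -2 3) = Δ·Π!·Σ² = 6/143  (sign -1)
combine: 4πI² = 429·6/143·6/143 = 108/143
take √, sign -1: I = -0.24515397

-0.245154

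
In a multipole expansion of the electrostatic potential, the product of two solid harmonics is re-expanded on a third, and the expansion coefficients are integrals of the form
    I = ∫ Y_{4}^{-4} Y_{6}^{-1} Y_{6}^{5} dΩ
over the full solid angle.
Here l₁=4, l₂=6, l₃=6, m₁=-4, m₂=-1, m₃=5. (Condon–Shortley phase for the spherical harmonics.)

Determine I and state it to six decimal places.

-0.102536

Rules hold: Σm=0, L=16 even, 2≤6≤10.
N = 9·13·13 = 1521
Δ = 4!·4!·8!/17! = 1/15315300
Racah Σ t=0..4: t=0:+1/829440 t=1:−1/25920 t=2:+1/9216 t=3:−1/25920 t=4:+1/829440 = 7/207360
⇒ 3j(4 6 6; 0 0 0)² = 28/2431, sgn +1
Racah Σ t=4..4: t=4:+1/2903040 = 1/2903040
⇒ 3j(4 6 6; -4 -1 5)² = 5/663, sgn -1
4πI² = N·(3j₀)²·(3jₘ)² = 420/3179
I = -1·√(0.132117/4π) = -0.10253555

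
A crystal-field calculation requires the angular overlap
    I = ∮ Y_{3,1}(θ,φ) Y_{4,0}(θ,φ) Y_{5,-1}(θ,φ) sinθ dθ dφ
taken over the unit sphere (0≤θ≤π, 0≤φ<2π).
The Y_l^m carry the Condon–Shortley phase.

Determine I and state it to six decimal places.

Checks pass: Σm=0; 12 even; l₃=5∈[1,7].
(2·3+1)(2·4+1)(2·5+1) = 693
Δ: 2! 4! 6! / 13! → 1/180180
sum: t=0:+1/576 t=1:−1/144 t=2:+1/576 = -1/288
3j²(3 4 5; 0 0 0) = Δ·Π!·Σ² = 20/1001  (sign +1)
sum: t=0:+1/384 t=1:−1/216 t=2:+1/2304 = -11/6912
3j²(3 4 5; 1 0 -1) = Δ·Π!·Σ² = 11/1638  (sign -1)
combine: 4πI² = 693·20/1001·11/1638 = 110/1183
take √, sign -1: I = -0.08601992

-0.086020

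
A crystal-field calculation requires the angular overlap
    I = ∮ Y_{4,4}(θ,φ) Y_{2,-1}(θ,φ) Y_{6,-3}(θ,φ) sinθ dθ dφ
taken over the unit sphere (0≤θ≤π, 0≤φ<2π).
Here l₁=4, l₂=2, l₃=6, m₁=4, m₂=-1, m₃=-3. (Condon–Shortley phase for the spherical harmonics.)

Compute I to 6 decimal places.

-0.047713

m-sum 0 ✓  L=12 even ✓  2≤6≤6 ✓
Π(2lᵢ+1) = 9×5×13 = 585
triangle coeff Δ(4,2,6) = 1/6435
Σ_t [0,0]: t=0:+1/2304 = 1/2304
(3j)²=5/143 [(4 2 6; 0 0 0)], sign=+1
Σ_t [0,0]: t=0:+1/241920 = 1/241920
(3j)²=1/715 [(4 2 6; 4 -1 -3)], sign=-1
⇒ 4πI² = 45/1573
I = (-1)√(45/1573/(4π)) = -0.04771303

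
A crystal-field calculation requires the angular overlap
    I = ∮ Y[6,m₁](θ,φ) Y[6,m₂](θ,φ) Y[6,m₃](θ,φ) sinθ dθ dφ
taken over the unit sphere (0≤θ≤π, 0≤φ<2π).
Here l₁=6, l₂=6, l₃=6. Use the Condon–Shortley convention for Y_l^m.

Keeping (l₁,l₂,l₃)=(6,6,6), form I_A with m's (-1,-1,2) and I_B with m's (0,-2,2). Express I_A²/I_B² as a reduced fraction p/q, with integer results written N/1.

420/121

Shared (l₁,l₂,l₃)=(6,6,6): N and (l;000)² cancel in I_A²/I_B².
A: Δ = 6!·6!·6!/19! = 1/325909584; Racah Σ t=1..5: t=1:−1/4147200 t=2:+1/207360 t=3:−1/82944 t=4:+1/207360 t=5:−1/4147200 = -1/345600; ⇒ 3j(6 6 6; -1 -1 2)² = 420/46189, sgn -1
B: Δ = 6!·6!·6!/19! = 1/325909584; Racah Σ t=0..4: t=0:+1/24883200 t=1:−1/518400 t=2:+1/110592 t=3:−1/155520 t=4:+1/1658880 = 11/8294400; ⇒ 3j(6 6 6; 0 -2 2)² = 11/4199, sgn +1
I_A²/I_B² = (420/46189)/(11/4199) = 420/121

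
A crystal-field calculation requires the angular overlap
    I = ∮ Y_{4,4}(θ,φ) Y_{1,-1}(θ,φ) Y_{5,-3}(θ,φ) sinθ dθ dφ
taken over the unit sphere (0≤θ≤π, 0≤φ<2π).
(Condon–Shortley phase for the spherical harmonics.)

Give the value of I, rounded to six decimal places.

Rules hold: Σm=0, L=10 even, 3≤5≤5.
N = 9·3·11 = 297
Δ = 0!·8!·2!/11! = 1/495
Racah Σ t=0..0: t=0:+1/576 = 1/576
⇒ 3j(4 1 5; 0 0 0)² = 5/99, sgn -1
Racah Σ t=0..0: t=0:+1/80640 = 1/80640
⇒ 3j(4 1 5; 4 -1 -3)² = 1/495, sgn +1
4πI² = N·(3j₀)²·(3jₘ)² = 1/33
I = -1·√(0.030303/4π) = -0.04910640

-0.049106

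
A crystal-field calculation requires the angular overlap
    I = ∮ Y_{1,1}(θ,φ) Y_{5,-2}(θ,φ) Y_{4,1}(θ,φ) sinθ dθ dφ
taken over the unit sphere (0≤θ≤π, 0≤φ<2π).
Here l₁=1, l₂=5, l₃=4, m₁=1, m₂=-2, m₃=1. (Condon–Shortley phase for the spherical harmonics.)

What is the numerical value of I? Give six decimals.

0.225034

Rules hold: Σm=0, L=10 even, 4≤4≤6.
N = 3·11·9 = 297
Δ = 2!·0!·8!/11! = 1/495
Racah Σ t=1..1: t=1:−1/576 = -1/576
⇒ 3j(1 5 4; 0 0 0)² = 5/99, sgn -1
Racah Σ t=0..0: t=0:+1/1440 = 1/1440
⇒ 3j(1 5 4; 1 -2 1)² = 7/165, sgn -1
4πI² = N·(3j₀)²·(3jₘ)² = 7/11
I = +1·√(0.636364/4π) = 0.22503380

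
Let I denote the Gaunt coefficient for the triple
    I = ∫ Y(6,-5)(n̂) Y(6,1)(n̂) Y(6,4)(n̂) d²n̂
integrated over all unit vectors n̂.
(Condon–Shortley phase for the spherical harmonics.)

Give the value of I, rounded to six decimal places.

Rules hold: Σm=0, L=18 even, 0≤6≤12.
N = 13·13·13 = 2197
Δ = 6!·6!·6!/19! = 1/325909584
Racah Σ t=0..6: t=0:+1/373248000 t=1:−1/1728000 t=2:+1/110592 t=3:−1/46656 t=4:+1/110592 t=5:−1/1728000 t=6:+1/373248000 = -7/1555200
⇒ 3j(6 6 6; 0 0 0)² = 400/46189, sgn -1
Racah Σ t=5..6: t=5:−1/4147200 t=6:+1/10368000 = -1/6912000
⇒ 3j(6 6 6; -5 1 4)² = 189/16796, sgn -1
4πI² = N·(3j₀)²·(3jₘ)² = 245700/1147619
I = +1·√(0.214095/4π) = 0.13052653

0.130527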